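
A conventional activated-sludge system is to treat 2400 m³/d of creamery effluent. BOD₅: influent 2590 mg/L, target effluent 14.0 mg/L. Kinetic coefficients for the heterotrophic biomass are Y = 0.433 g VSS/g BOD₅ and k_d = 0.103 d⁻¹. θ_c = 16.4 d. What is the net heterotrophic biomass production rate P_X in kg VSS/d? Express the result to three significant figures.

P_X ≈ 995 kg VSS/d

The observed yield is Y_obs = Y/(1 + k_d·θ_c) = 0.433 / (1 + 0.103 × 16.4) = 0.433 / 2.689 = 0.1610 g VSS per g BOD₅ removed.
ΔS = 2590 − 14.0 = 2576 mg/L, so the substrate removal rate is 2400 × 2576/1000 = 6182 kg BOD₅/d.
So the net sludge growth is P_X = 0.1610 × 6182 = 995.5 kg VSS/d.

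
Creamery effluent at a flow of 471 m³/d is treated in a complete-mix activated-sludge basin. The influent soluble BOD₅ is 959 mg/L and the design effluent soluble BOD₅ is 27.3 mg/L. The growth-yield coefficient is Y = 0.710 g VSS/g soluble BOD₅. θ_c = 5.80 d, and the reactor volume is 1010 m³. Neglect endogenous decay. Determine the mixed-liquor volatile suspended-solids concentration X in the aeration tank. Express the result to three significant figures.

From V·X = Y·Q·(S₀ − S)·θ_c (decay neglected): X = 0.710 × 471 × (959 − 27.3) × 5.80 / 1010 = 1789 mg/L.

X ≈ 1790 mg/L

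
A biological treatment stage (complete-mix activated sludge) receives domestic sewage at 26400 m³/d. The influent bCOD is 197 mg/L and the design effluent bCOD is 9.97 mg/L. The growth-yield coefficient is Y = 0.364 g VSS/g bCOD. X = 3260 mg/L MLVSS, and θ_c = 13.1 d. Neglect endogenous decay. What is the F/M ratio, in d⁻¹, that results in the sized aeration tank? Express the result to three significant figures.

V·X = Y·Q·ΔS·θ_c gives V = 0.364 × 26400 × (197 − 9.97) × 13.1 / 3260 = 7222 m³.
F/M = applied load / biomass = Q·S₀/(V·X) = 26400 × 197 / (7222 × 3260) = 0.2209 d⁻¹.

F/M ≈ 0.221 d⁻¹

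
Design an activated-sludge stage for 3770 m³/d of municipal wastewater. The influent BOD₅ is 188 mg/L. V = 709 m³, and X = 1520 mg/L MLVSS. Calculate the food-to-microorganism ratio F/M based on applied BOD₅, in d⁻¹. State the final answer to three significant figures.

F/M ≈ 0.658 d⁻¹

F/M = applied load / biomass = Q·S₀/(V·X) = 3770 × 188 / (709.0 × 1520) = 0.6577 d⁻¹.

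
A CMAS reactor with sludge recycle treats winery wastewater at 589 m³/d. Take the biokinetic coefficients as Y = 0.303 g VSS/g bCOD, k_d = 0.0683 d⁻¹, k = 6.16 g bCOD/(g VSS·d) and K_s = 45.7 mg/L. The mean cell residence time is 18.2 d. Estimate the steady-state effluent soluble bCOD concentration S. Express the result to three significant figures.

S ≈ 3.23 mg/L

Effluent substrate depends only on kinetics and SRT: S = K_s(1 + k_d θ_c) / [θ_c(Yk − k_d) − 1] = 45.7 × (1 + 0.0683 × 18.2) / [18.2 × (0.303 × 6.16 − 0.0683) − 1] = 102.5 / 31.73 = 3.231 mg/L.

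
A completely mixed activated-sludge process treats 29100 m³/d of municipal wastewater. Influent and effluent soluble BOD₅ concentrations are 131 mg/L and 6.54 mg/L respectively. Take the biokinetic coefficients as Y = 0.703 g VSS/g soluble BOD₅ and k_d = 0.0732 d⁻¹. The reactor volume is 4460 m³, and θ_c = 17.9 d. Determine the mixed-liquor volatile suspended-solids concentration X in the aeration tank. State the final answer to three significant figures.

X ≈ 4420 mg/L

X = Y·Q·ΔS·θ_c / [V·(1 + k_d θ_c)] = 0.703 × 29100 × (131 − 6.54) × 17.9 / [4460 × (1 + 0.0732 × 17.9)] = 4423 mg/L.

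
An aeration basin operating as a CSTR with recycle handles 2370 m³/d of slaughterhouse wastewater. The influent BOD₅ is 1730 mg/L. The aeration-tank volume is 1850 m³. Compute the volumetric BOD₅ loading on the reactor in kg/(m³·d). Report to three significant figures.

L_v = Q S₀ / V = 2370 × 1730 × 10⁻³ / 1850 = 2.216 kg/(m³·d).

L_v ≈ 2.22 kg BOD₅/(m³·d)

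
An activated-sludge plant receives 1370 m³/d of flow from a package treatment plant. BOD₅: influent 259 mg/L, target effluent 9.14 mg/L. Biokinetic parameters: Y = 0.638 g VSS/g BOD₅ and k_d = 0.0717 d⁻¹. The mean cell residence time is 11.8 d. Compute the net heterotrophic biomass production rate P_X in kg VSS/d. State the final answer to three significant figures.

Correct the yield for decay: Y_obs = Y/(1 + k_d θ_c) = 0.638 / (1 + 0.0717 × 11.8) = 0.638 / 1.846 = 0.3456.
Mass of BOD₅ removed per day: Q(S₀ − S) = 1370 × 249.9 g/m³ = 342.3 kg/d.
P_X = Y_obs · Q(S₀ − S) = 0.3456 × 342.3 = 118.3 kg VSS/d.

P_X ≈ 118 kg VSS/d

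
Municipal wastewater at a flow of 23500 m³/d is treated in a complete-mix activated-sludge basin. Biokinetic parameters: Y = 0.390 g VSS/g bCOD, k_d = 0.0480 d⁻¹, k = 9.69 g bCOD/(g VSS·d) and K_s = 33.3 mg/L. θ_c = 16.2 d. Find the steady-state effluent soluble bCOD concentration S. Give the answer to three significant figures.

For a completely mixed reactor with recycle the Lawrence–McCarty relation gives S = K_s·(1 + k_d·θ_c) / [θ_c·(Y·k − k_d) − 1] = 33.3 × (1 + 0.0480 × 16.2) / [16.2 × (0.390 × 9.69 − 0.0480) − 1] = 59.19 / 59.44 = 0.9958 mg/L.

S ≈ 0.996 mg/L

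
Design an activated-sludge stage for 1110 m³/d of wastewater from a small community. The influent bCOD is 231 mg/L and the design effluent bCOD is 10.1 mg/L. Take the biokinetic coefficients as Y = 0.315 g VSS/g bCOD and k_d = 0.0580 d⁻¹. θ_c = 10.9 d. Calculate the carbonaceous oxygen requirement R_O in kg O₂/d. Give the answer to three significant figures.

R_O ≈ 178 kg O₂/d

Observed yield with endogenous decay: Y_obs = Y / (1 + k_d·θ_c) = 0.315 / (1 + 0.0580 × 10.9) = 0.315 / 1.632 = 0.1930 g VSS/g bCOD.
Substrate removed = Q·(S₀ − S) = 1110 m³/d × (231 − 10.1) g/m³ = 2.45×10^5 g/d = 245.2 kg/d.
P_X = Y_obs·Q·(S₀ − S) = 0.1930 × 245.2 = 47.32 kg VSS/d.
R_O = Q·(S₀ − S) − 1.42·P_X = 245.2 − 1.42 × 47.32 = 178.0 kg O₂/d.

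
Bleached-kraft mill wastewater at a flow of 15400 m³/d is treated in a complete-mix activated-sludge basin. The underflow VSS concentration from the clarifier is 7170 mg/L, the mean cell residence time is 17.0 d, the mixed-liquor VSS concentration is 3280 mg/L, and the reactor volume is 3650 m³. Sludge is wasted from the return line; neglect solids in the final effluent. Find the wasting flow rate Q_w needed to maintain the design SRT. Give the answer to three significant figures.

Q_w ≈ 98.2 m³/d

Q_w = (V·X)/(θ_c X_r) = 3650 × 3280 / (17.0 × 7170) = 98.22 m³/d.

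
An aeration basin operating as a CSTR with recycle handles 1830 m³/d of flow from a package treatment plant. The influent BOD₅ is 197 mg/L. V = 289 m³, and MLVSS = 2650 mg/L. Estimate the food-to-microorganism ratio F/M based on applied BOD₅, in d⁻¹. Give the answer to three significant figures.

F/M ≈ 0.471 d⁻¹

F/M = Q·S₀ / (V·X) = 1830 × 197 / (289.0 × 2650) = 0.4707 g BOD₅·(g VSS·d)⁻¹.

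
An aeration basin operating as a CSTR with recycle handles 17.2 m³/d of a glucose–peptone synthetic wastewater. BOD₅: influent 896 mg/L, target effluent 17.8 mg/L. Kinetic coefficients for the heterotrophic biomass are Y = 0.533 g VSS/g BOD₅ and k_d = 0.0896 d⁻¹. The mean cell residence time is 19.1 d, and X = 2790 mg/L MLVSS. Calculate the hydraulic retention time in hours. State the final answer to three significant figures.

τ ≈ 28.4 h

Rearranging the biomass balance for a CMAS with decay, V = Y·Q·ΔS·θ_c / [X·(1+k_d θ_c)] = 0.533 × 17.2 × (896 − 17.8) × 19.1 / [2790 × (1 + 0.0896 × 19.1)] = 1.54×10^5 / 7565 = 20.33 m³.
HRT = V/Q = 20.33 m³ / 17.2 m³·d⁻¹ = 1.182 d × 24 = 28.36 h.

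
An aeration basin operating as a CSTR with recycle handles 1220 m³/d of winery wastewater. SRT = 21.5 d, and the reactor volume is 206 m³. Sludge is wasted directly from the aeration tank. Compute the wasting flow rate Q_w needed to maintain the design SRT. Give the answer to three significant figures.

Q_w ≈ 9.58 m³/d

Wasting from the aeration tank: Q_w = V / θ_c = 206.0 / 21.5 = 9.581 m³/d.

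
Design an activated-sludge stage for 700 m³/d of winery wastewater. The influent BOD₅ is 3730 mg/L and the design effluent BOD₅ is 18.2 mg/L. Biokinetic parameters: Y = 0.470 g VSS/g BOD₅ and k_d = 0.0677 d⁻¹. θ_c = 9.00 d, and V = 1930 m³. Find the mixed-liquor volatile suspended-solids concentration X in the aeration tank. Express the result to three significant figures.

Solving the biomass balance for X: X = Y Q (S₀−S) θ_c / [V (1+k_d θ_c)] = 0.470 × 700 × (3730 − 18.2) × 9.00 / [1930 × (1 + 0.0677 × 9.00)] = 3539 mg/L.

X ≈ 3540 mg/L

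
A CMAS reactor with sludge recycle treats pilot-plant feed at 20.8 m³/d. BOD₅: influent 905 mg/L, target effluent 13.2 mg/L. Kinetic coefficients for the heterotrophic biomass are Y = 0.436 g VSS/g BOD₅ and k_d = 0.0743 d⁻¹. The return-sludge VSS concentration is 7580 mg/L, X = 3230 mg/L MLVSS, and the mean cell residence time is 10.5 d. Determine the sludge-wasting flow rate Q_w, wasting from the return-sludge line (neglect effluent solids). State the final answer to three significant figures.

Steady-state biomass mass balance: V·X·(1 + k_d·θ_c) = Y·Q·(S₀ − S)·θ_c, so V = 0.436 × 20.8 × (905 − 13.2) × 10.5 / [3230 × (1 + 0.0743 × 10.5)] = 8.49×10^4 / 5750 = 14.77 m³.
θ_c = V·X/(Q_w·X_r) when wasting from the recycle, so Q_w = V·X/(θ_c·X_r) = 14.77 × 3230 / (10.5 × 7580) = 0.5994 m³/d.

Q_w ≈ 0.599 m³/d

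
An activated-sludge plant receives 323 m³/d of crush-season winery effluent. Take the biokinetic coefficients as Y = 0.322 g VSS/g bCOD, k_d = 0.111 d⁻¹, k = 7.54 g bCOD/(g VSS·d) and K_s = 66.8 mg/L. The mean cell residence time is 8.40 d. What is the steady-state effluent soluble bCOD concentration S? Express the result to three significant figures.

S ≈ 6.99 mg/L

From the Monod/SRT balance for a CMAS, S = K_s·(1+k_d θ_c)/[θ_c·(Y k − k_d) − 1] = 66.8 × (1 + 0.111 × 8.40) / [8.40 × (0.322 × 7.54 − 0.111) − 1] = 129.1 / 18.46 = 6.992 mg/L.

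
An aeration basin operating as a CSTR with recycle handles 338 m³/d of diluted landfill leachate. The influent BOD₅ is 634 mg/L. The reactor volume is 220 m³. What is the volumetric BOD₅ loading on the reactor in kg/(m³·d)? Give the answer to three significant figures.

L_v ≈ 0.974 kg BOD₅/(m³·d)

Volumetric loading L_v = Q·S₀ / V = 338 × 634 g/m³ / 220.0 m³ = 974.1 g/(m³·d) = 0.9741 kg BOD₅/(m³·d).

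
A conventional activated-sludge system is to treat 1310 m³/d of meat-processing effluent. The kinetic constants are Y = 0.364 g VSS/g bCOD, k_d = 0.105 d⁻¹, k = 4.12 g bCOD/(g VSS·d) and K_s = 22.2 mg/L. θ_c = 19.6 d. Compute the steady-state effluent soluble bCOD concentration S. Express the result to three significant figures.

S ≈ 2.58 mg/L

Effluent substrate depends only on kinetics and SRT: S = K_s(1 + k_d θ_c) / [θ_c(Yk − k_d) − 1] = 22.2 × (1 + 0.105 × 19.6) / [19.6 × (0.364 × 4.12 − 0.105) − 1] = 67.89 / 26.34 = 2.578 mg/L.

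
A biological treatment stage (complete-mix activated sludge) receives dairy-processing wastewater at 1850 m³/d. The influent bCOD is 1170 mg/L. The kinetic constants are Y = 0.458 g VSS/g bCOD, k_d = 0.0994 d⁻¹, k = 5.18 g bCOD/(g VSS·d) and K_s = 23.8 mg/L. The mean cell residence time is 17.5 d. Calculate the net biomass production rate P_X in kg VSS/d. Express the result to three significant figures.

P_X ≈ 361 kg VSS/d

Effluent substrate depends only on kinetics and SRT: S = K_s(1 + k_d θ_c) / [θ_c(Yk − k_d) − 1] = 23.8 × (1 + 0.0994 × 17.5) / [17.5 × (0.458 × 5.18 − 0.0994) − 1] = 65.20 / 38.78 = 1.681 mg/L.
Correct the yield for decay: Y_obs = Y/(1 + k_d θ_c) = 0.458 / (1 + 0.0994 × 17.5) = 0.458 / 2.740 = 0.1672.
Substrate removed = Q·(S₀ − S) = 1850 m³/d × (1170 − 1.68) g/m³ = 2.16×10^6 g/d = 2161 kg/d.
Net biomass production P_X = Y_obs × Q·(S₀ − S) = 0.1672 × 2161 = 361.3 kg VSS/d.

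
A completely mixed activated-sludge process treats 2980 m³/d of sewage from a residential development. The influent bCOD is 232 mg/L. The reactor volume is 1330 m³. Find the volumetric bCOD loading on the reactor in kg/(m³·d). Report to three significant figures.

Volumetric loading L_v = Q·S₀ / V = 2980 × 232 g/m³ / 1330 m³ = 519.8 g/(m³·d) = 0.5198 kg bCOD/(m³·d).

L_v ≈ 0.520 kg bCOD/(m³·d)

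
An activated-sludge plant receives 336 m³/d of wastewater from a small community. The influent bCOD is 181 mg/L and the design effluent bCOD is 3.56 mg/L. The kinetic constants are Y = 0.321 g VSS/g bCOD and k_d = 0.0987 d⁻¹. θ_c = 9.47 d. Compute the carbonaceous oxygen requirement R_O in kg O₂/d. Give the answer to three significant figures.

Y_obs = Y / (1 + k_d θ_c) = 0.321 / (1 + 0.0987 × 9.47) = 0.321 / 1.935 = 0.1659.
Substrate removed = Q·(S₀ − S) = 336 m³/d × (181 − 3.56) g/m³ = 5.96×10^4 g/d = 59.62 kg/d.
Biomass synthesised: P_X = Y_obs × 59.62 = 9.892 kg VSS/d.
R_O = Q·(S₀ − S) − 1.42·P_X = 59.62 − 1.42 × 9.892 = 45.57 kg O₂/d.

R_O ≈ 45.6 kg O₂/d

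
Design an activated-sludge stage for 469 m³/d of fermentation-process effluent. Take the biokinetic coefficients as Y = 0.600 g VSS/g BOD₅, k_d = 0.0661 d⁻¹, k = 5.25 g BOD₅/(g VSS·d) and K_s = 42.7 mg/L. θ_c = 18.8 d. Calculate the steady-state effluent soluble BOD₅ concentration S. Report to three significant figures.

S ≈ 1.68 mg/L

From the Monod/SRT balance for a CMAS, S = K_s·(1+k_d θ_c)/[θ_c·(Y k − k_d) − 1] = 42.7 × (1 + 0.0661 × 18.8) / [18.8 × (0.600 × 5.25 − 0.0661) − 1] = 95.76 / 56.98 = 1.681 mg/L.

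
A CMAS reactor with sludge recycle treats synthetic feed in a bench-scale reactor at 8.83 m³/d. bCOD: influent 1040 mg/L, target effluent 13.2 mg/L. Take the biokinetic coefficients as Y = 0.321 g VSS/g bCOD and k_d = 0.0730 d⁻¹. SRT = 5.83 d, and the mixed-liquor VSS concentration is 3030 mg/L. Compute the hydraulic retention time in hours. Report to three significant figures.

Steady-state biomass mass balance: V·X·(1 + k_d·θ_c) = Y·Q·(S₀ − S)·θ_c, so V = 0.321 × 8.83 × (1040 − 13.2) × 5.83 / [3030 × (1 + 0.0730 × 5.83)] = 1.7×10^4 / 4320 = 3.928 m³.
τ = V/Q = 3.928/8.83 = 0.4449 d, or 10.68 h.

τ ≈ 10.7 h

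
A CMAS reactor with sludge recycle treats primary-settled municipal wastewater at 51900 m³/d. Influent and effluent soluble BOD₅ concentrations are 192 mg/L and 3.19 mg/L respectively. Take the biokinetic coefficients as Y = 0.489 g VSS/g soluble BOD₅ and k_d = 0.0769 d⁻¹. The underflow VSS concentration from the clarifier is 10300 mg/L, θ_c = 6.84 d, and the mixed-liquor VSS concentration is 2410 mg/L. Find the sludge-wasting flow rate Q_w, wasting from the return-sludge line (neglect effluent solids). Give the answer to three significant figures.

Steady-state biomass mass balance: V·X·(1 + k_d·θ_c) = Y·Q·(S₀ − S)·θ_c, so V = 0.489 × 51900 × (192 − 3.19) × 6.84 / [2410 × (1 + 0.0769 × 6.84)] = 3.28×10^7 / 3678 = 8912 m³.
θ_c = V·X/(Q_w·X_r) when wasting from the recycle, so Q_w = V·X/(θ_c·X_r) = 8912 × 2410 / (6.84 × 10300) = 304.9 m³/d.

Q_w ≈ 305 m³/d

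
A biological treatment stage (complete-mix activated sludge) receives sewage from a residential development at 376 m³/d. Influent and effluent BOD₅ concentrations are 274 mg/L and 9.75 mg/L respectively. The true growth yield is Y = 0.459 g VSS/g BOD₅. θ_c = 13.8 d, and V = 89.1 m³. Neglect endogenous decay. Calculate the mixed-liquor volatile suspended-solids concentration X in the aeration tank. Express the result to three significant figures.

Without decay, X = Y Q (S₀−S) θ_c / V = 0.459 × 376 × (274 − 9.75) × 13.8 / 89.1 = 7063 mg/L.

X ≈ 7060 mg/L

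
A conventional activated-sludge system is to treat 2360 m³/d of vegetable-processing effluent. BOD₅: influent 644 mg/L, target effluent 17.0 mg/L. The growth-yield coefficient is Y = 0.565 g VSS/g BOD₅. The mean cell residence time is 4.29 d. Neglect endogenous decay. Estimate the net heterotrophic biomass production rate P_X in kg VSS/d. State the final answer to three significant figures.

P_X ≈ 836 kg VSS/d

No decay correction is needed, so Y_obs = Y = 0.565.
Q·(S₀ − S) = 2360 × (644 − 17.0) × 10⁻³ = 1480 kg/d removed.
Net biomass production P_X = Y_obs × Q·(S₀ − S) = 0.5650 × 1480 = 836.0 kg VSS/d.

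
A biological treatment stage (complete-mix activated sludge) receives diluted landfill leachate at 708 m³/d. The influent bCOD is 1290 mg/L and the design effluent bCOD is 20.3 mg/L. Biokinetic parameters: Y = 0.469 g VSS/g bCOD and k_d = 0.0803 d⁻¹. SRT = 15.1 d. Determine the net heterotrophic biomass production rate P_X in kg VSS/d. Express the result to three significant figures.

P_X ≈ 191 kg VSS/d

Correct the yield for decay: Y_obs = Y/(1 + k_d θ_c) = 0.469 / (1 + 0.0803 × 15.1) = 0.469 / 2.213 = 0.2120.
Q·(S₀ − S) = 708 × (1290 − 20.3) × 10⁻³ = 898.9 kg/d removed.
P_X = Y_obs · Q(S₀ − S) = 0.2120 × 898.9 = 190.6 kg VSS/d.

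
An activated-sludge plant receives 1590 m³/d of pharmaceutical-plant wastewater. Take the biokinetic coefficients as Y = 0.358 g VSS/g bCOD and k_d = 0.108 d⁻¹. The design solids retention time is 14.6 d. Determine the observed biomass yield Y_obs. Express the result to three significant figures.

Y_obs ≈ 0.139 g VSS/g bCOD

Y_obs = Y / (1 + k_d θ_c) = 0.358 / (1 + 0.108 × 14.6) = 0.358 / 2.577 = 0.1389.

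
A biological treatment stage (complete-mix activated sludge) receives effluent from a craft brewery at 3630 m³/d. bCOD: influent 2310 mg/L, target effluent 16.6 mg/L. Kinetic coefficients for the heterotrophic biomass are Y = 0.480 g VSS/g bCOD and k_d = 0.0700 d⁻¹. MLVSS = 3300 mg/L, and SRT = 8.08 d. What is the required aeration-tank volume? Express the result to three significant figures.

V ≈ 6250 m³

Steady-state biomass mass balance: V·X·(1 + k_d·θ_c) = Y·Q·(S₀ − S)·θ_c, so V = 0.480 × 3630 × (2310 − 16.6) × 8.08 / [3300 × (1 + 0.0700 × 8.08)] = 3.23×10^7 / 5166 = 6249 m³.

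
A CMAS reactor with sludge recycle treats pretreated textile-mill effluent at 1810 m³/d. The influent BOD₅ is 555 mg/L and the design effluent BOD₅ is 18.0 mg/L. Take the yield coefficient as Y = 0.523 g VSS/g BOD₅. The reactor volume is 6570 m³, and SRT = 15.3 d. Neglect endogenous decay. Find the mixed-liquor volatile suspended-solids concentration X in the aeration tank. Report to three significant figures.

From V·X = Y·Q·(S₀ − S)·θ_c (decay neglected): X = 0.523 × 1810 × (555 − 18.0) × 15.3 / 6570 = 1184 mg/L.

X ≈ 1180 mg/L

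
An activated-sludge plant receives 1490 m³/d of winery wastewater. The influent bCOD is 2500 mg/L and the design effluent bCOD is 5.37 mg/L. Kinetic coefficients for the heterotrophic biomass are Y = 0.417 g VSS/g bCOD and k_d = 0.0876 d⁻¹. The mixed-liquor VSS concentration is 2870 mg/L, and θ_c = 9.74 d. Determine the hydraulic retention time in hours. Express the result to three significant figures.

Rearranging the biomass balance for a CMAS with decay, V = Y·Q·ΔS·θ_c / [X·(1+k_d θ_c)] = 0.417 × 1490 × (2500 − 5.37) × 9.74 / [2870 × (1 + 0.0876 × 9.74)] = 1.51×10^7 / 5319 = 2838 m³.
Hydraulic retention time τ = V/Q = 2838 / 1490 = 1.905 d = 45.72 h.

τ ≈ 45.7 h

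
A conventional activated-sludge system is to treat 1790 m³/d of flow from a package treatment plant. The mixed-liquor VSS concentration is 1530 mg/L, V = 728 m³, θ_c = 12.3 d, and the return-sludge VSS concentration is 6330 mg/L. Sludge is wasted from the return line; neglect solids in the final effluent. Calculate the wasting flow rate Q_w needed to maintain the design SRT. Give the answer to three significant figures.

Wasting from the return line (neglecting effluent solids): Q_w = V·X / (θ_c·X_r) = 728.0 × 1530 / (12.3 × 6330) = 14.31 m³/d.

Q_w ≈ 14.3 m³/d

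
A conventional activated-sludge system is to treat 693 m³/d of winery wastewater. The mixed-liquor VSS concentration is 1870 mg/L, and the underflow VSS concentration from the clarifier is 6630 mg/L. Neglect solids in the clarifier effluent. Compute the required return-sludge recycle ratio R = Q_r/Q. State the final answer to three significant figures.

Solids balance on the clarifier gives (1+R)X = R·X_r, so R = X/(X_r − X) = 1870 / (6630 − 1870) = 0.3929.

R ≈ 0.393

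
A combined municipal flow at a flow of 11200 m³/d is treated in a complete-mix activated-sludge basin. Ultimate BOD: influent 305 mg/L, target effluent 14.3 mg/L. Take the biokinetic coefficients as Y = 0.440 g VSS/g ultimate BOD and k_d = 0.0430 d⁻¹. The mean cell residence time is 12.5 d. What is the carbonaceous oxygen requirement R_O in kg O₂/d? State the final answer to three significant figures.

R_O ≈ 1930 kg O₂/d

Correct the yield for decay: Y_obs = Y/(1 + k_d θ_c) = 0.440 / (1 + 0.0430 × 12.5) = 0.440 / 1.538 = 0.2862.
Mass of ultimate BOD removed per day: Q(S₀ − S) = 11200 × 290.7 g/m³ = 3256 kg/d.
Net sludge production P_X = 0.2862 × 3256 = 931.8 kg VSS/d.
R_O = Q·ΔS − 1.42 P_X = 3256 − 1323 = 1933 kg O₂/d.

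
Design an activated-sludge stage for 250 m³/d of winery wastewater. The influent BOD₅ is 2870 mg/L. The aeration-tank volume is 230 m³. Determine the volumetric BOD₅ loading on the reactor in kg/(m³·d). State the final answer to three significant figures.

L_v ≈ 3.12 kg BOD₅/(m³·d)

Volumetric loading L_v = Q·S₀ / V = 250 × 2870 g/m³ / 230.0 m³ = 3120 g/(m³·d) = 3.120 kg BOD₅/(m³·d).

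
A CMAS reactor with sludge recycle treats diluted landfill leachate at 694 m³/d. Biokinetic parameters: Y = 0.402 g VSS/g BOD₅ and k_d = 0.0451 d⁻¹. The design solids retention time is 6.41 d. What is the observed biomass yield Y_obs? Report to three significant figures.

Y_obs = Y / (1 + k_d θ_c) = 0.402 / (1 + 0.0451 × 6.41) = 0.402 / 1.289 = 0.3118.

Y_obs ≈ 0.312 g VSS/g BOD₅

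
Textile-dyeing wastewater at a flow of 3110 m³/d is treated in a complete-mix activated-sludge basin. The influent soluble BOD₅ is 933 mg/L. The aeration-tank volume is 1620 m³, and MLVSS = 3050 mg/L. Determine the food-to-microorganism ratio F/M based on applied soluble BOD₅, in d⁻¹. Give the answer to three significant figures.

F/M ≈ 0.587 d⁻¹

Food-to-microorganism ratio F/M = Q S₀ / (V X) = 3110 × 933 / (1620 × 3050) = 0.5873 d⁻¹.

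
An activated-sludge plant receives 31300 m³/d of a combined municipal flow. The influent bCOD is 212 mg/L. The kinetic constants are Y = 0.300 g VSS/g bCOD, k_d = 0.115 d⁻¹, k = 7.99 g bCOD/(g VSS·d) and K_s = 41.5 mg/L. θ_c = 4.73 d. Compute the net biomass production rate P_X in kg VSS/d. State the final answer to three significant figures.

P_X ≈ 1250 kg VSS/d

Effluent substrate depends only on kinetics and SRT: S = K_s(1 + k_d θ_c) / [θ_c(Yk − k_d) − 1] = 41.5 × (1 + 0.115 × 4.73) / [4.73 × (0.300 × 7.99 − 0.115) − 1] = 64.07 / 9.794 = 6.542 mg/L.
The observed yield is Y_obs = Y/(1 + k_d·θ_c) = 0.300 / (1 + 0.115 × 4.73) = 0.300 / 1.544 = 0.1943 g VSS per g bCOD removed.
Substrate removed = Q·(S₀ − S) = 31300 m³/d × (212 − 6.54) g/m³ = 6.43×10^6 g/d = 6431 kg/d.
Biomass produced: P_X = Y_obs·Q·ΔS = 0.1943 × 6431 ≈ 1250 kg VSS/d.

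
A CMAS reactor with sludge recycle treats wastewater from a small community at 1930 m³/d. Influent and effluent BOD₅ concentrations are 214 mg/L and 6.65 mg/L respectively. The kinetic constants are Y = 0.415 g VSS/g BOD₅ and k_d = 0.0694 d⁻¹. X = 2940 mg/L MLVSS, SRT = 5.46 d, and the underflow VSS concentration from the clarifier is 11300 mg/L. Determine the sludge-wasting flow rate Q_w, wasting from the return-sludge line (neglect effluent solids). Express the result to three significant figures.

Q_w ≈ 10.7 m³/d

Rearranging the biomass balance for a CMAS with decay, V = Y·Q·ΔS·θ_c / [X·(1+k_d θ_c)] = 0.415 × 1930 × (214 − 6.65) × 5.46 / [2940 × (1 + 0.0694 × 5.46)] = 9.07×10^5 / 4054 = 223.7 m³.
θ_c = V·X/(Q_w·X_r) when wasting from the recycle, so Q_w = V·X/(θ_c·X_r) = 223.7 × 2940 / (5.46 × 11300) = 10.66 m³/d.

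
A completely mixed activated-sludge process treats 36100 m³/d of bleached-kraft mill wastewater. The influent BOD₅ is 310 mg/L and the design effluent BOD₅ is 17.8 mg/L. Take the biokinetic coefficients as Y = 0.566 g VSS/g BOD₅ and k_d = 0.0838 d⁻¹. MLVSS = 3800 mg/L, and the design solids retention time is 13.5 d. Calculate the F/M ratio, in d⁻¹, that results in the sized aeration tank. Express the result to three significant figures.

Rearranging the biomass balance for a CMAS with decay, V = Y·Q·ΔS·θ_c / [X·(1+k_d θ_c)] = 0.566 × 36100 × (310 − 17.8) × 13.5 / [3800 × (1 + 0.0838 × 13.5)] = 8.06×10^7 / 8099 = 9952 m³.
F/M = Q·S₀ / (V·X) = 36100 × 310 / (9952 × 3800) = 0.2959 g BOD₅·(g VSS·d)⁻¹.

F/M ≈ 0.296 d⁻¹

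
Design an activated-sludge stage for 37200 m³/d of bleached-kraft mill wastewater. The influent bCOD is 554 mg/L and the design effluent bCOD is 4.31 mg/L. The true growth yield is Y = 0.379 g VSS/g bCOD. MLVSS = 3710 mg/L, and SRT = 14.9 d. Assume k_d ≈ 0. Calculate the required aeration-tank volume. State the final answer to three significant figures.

With k_d = 0 the design equation reduces to V = Y Q (S₀−S) θ_c / X = 0.379 × 37200 × (554 − 4.31) × 14.9 / 3710 = 31125 m³.

V ≈ 31100 m³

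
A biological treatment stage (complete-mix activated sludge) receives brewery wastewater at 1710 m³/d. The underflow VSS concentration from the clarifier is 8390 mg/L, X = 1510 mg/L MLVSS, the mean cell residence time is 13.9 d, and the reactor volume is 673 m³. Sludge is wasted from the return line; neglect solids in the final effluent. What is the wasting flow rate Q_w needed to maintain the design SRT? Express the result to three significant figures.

Q_w ≈ 8.71 m³/d

Wasting from the return line (neglecting effluent solids): Q_w = V·X / (θ_c·X_r) = 673.0 × 1510 / (13.9 × 8390) = 8.714 m³/d.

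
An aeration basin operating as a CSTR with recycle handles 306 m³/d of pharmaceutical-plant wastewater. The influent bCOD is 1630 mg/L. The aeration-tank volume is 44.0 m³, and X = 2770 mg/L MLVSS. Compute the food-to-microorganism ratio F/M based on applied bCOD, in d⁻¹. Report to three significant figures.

F/M = applied load / biomass = Q·S₀/(V·X) = 306 × 1630 / (44.00 × 2770) = 4.092 d⁻¹.

F/M ≈ 4.09 d⁻¹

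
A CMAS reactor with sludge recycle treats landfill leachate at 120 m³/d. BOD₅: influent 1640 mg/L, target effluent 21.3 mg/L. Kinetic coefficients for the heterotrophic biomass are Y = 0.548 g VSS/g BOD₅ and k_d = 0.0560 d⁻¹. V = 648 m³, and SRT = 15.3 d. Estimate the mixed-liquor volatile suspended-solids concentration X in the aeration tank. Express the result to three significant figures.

X ≈ 1350 mg/L

X = Y·Q·ΔS·θ_c / [V·(1 + k_d θ_c)] = 0.548 × 120 × (1640 − 21.3) × 15.3 / [648 × (1 + 0.0560 × 15.3)] = 1354 mg/L.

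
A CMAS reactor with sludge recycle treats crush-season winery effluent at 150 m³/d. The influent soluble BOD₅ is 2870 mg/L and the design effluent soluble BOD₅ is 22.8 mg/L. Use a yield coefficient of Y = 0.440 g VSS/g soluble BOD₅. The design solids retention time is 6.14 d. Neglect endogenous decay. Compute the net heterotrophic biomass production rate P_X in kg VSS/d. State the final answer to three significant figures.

P_X ≈ 188 kg VSS/d

With endogenous decay neglected, the observed yield equals the true yield: Y_obs = Y = 0.440 g VSS/g soluble BOD₅.
Mass of soluble BOD₅ removed per day: Q(S₀ − S) = 150 × 2847 g/m³ = 427.1 kg/d.
So the net sludge growth is P_X = 0.4400 × 427.1 = 187.9 kg VSS/d.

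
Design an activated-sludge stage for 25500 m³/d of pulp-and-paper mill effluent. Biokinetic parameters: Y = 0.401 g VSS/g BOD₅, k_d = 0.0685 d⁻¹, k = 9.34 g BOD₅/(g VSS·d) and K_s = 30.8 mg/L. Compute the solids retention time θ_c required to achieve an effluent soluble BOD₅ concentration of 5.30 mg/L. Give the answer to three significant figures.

From 1/θ_c = Y·k·S/(K_s + S) − k_d: Y·k·S/(K_s+S) = 0.401 × 9.34 × 5.30 / (30.8 + 5.30) = 0.5499 d⁻¹.
θ_c = 1/(μ − k_d) = 1/(0.5499 − 0.0685) = 1/0.4814 = 2.077 d.

θ_c ≈ 2.08 d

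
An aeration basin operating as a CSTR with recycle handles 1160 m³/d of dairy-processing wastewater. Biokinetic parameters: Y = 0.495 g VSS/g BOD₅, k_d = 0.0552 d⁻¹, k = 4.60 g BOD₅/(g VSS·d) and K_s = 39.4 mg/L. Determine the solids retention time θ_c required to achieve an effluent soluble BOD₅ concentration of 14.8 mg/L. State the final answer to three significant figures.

From 1/θ_c = Y·k·S/(K_s + S) − k_d: Y·k·S/(K_s+S) = 0.495 × 4.60 × 14.8 / (39.4 + 14.8) = 0.6218 d⁻¹.
1/θ_c = 0.6218 − 0.0552 = 0.5666 d⁻¹, so θ_c = 1.765 d.

θ_c ≈ 1.77 d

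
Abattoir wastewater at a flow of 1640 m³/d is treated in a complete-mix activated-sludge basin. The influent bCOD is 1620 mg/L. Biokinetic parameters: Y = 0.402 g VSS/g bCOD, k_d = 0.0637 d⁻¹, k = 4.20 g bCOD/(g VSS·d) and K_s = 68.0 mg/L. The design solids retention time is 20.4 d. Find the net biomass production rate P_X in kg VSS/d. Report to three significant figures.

P_X ≈ 463 kg VSS/d

For a completely mixed reactor with recycle the Lawrence–McCarty relation gives S = K_s·(1 + k_d·θ_c) / [θ_c·(Y·k − k_d) − 1] = 68.0 × (1 + 0.0637 × 20.4) / [20.4 × (0.402 × 4.20 − 0.0637) − 1] = 156.4 / 32.14 = 4.865 mg/L.
The observed yield is Y_obs = Y/(1 + k_d·θ_c) = 0.402 / (1 + 0.0637 × 20.4) = 0.402 / 2.299 = 0.1748 g VSS per g bCOD removed.
ΔS = 1620 − 4.86 = 1615 mg/L, so the substrate removal rate is 1640 × 1615/1000 = 2649 kg bCOD/d.
So the net sludge growth is P_X = 0.1748 × 2649 = 463.1 kg VSS/d.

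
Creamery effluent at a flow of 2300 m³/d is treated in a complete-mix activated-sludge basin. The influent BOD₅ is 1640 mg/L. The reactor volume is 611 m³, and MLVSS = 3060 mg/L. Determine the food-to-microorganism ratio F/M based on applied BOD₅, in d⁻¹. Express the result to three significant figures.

F/M ≈ 2.02 d⁻¹

F/M = applied load / biomass = Q·S₀/(V·X) = 2300 × 1640 / (611.0 × 3060) = 2.017 d⁻¹.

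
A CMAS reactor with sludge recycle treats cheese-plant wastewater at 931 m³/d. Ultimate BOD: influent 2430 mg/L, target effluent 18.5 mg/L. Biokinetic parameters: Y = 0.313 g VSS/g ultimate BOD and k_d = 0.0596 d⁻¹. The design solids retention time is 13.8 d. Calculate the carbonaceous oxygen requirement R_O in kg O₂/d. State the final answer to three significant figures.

Observed yield with endogenous decay: Y_obs = Y / (1 + k_d·θ_c) = 0.313 / (1 + 0.0596 × 13.8) = 0.313 / 1.822 = 0.1717 g VSS/g ultimate BOD.
Substrate removed = Q·(S₀ − S) = 931 m³/d × (2430 − 18.5) g/m³ = 2.25×10^6 g/d = 2245 kg/d.
Net sludge production P_X = 0.1717 × 2245 = 385.6 kg VSS/d.
R_O = Q·(S₀ − S) − 1.42·P_X = 2245 − 1.42 × 385.6 = 1698 kg O₂/d.

R_O ≈ 1700 kg O₂/d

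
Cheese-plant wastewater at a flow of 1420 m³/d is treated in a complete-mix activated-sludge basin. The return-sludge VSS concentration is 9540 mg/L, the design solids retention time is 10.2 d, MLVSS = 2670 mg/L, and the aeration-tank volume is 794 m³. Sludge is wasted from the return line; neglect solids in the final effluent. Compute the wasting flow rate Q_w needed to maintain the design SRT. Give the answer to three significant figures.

θ_c = V·X/(Q_w·X_r) when wasting from the recycle, so Q_w = V·X/(θ_c·X_r) = 794.0 × 2670 / (10.2 × 9540) = 21.79 m³/d.

Q_w ≈ 21.8 m³/d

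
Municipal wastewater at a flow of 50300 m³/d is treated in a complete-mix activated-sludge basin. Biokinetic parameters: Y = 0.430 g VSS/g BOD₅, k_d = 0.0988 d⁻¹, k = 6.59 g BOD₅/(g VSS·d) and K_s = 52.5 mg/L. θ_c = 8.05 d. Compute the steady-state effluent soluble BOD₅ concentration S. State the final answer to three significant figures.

For a completely mixed reactor with recycle the Lawrence–McCarty relation gives S = K_s·(1 + k_d·θ_c) / [θ_c·(Y·k − k_d) − 1] = 52.5 × (1 + 0.0988 × 8.05) / [8.05 × (0.430 × 6.59 − 0.0988) − 1] = 94.26 / 21.02 = 4.485 mg/L.

S ≈ 4.48 mg/L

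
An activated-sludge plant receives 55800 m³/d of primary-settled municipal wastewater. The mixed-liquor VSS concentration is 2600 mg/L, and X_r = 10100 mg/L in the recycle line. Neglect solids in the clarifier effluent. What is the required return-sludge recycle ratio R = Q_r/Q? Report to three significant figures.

R ≈ 0.347

Solids balance on the clarifier gives (1+R)X = R·X_r, so R = X/(X_r − X) = 2600 / (10100 − 2600) = 0.3467.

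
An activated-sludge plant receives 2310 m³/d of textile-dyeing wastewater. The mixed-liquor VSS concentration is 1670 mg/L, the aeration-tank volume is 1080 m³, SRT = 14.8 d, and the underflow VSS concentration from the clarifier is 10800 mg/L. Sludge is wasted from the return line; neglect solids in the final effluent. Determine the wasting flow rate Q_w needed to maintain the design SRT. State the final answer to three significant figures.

Q_w = (V·X)/(θ_c X_r) = 1080 × 1670 / (14.8 × 10800) = 11.28 m³/d.

Q_w ≈ 11.3 m³/d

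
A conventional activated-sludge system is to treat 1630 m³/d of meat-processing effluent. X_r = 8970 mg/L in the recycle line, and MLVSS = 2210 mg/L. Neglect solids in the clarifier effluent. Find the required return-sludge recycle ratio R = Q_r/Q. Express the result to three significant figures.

R ≈ 0.327

R = Q_r/Q = X/(X_r − X) = 2210 / (8970 − 2210) = 0.3269.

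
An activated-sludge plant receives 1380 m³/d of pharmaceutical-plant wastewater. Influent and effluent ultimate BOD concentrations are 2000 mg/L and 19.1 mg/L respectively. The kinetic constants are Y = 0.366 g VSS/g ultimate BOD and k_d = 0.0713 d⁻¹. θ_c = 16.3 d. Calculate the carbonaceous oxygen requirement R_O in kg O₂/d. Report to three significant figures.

The observed yield is Y_obs = Y/(1 + k_d·θ_c) = 0.366 / (1 + 0.0713 × 16.3) = 0.366 / 2.162 = 0.1693 g VSS per g ultimate BOD removed.
Substrate removed = Q·(S₀ − S) = 1380 m³/d × (2000 − 19.1) g/m³ = 2.73×10^6 g/d = 2734 kg/d.
P_X = Y_obs·Q·(S₀ − S) = 0.1693 × 2734 = 462.7 kg VSS/d.
R_O = Q·ΔS − 1.42 P_X = 2734 − 657.1 = 2077 kg O₂/d.

R_O ≈ 2080 kg O₂/d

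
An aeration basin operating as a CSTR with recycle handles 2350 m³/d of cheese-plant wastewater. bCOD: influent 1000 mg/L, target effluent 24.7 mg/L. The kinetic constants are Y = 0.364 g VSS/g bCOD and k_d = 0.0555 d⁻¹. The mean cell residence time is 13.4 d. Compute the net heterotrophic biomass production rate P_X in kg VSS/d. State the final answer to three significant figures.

P_X ≈ 478 kg VSS/d

Y_obs = Y / (1 + k_d θ_c) = 0.364 / (1 + 0.0555 × 13.4) = 0.364 / 1.744 = 0.2088.
Q·(S₀ − S) = 2350 × (1000 − 24.7) × 10⁻³ = 2292 kg/d removed.
So the net sludge growth is P_X = 0.2088 × 2292 = 478.4 kg VSS/d.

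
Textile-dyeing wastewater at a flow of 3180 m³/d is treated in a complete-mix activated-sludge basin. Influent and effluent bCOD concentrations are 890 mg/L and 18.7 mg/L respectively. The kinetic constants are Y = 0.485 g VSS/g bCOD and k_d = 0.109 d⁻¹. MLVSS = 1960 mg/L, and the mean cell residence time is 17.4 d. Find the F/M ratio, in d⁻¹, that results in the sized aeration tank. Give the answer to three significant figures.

From the SRT design equation V = Y Q (S₀−S) θ_c / [X (1 + k_d θ_c)] = 0.485 × 3180 × (890 − 18.7) × 17.4 / [1960 × (1 + 0.109 × 17.4)] = 2.34×10^7 / 5677 = 4119 m³.
Food-to-microorganism ratio F/M = Q S₀ / (V X) = 3180 × 890 / (4119 × 1960) = 0.3506 d⁻¹.

F/M ≈ 0.351 d⁻¹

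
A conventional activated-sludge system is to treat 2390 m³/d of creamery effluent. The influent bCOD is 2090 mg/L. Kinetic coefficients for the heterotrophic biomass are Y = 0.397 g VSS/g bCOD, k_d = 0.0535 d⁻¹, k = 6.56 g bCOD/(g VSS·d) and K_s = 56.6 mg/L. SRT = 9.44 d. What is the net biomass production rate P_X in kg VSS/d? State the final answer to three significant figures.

From the Monod/SRT balance for a CMAS, S = K_s·(1+k_d θ_c)/[θ_c·(Y k − k_d) − 1] = 56.6 × (1 + 0.0535 × 9.44) / [9.44 × (0.397 × 6.56 − 0.0535) − 1] = 85.19 / 23.08 = 3.691 mg/L.
Correct the yield for decay: Y_obs = Y/(1 + k_d θ_c) = 0.397 / (1 + 0.0535 × 9.44) = 0.397 / 1.505 = 0.2638.
Mass of bCOD removed per day: Q(S₀ − S) = 2390 × 2086 g/m³ = 4986 kg/d.
Net biomass production P_X = Y_obs × Q·(S₀ − S) = 0.2638 × 4986 = 1315 kg VSS/d.

P_X ≈ 1320 kg VSS/d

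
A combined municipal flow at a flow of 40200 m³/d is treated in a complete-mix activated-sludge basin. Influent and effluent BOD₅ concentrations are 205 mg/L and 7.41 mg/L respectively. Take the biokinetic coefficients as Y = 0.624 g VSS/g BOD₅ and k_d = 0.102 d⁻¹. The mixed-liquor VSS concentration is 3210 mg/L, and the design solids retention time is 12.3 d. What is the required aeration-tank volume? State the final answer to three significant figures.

V ≈ 8420 m³

Rearranging the biomass balance for a CMAS with decay, V = Y·Q·ΔS·θ_c / [X·(1+k_d θ_c)] = 0.624 × 40200 × (205 − 7.41) × 12.3 / [3210 × (1 + 0.102 × 12.3)] = 6.1×10^7 / 7237 = 8424 m³.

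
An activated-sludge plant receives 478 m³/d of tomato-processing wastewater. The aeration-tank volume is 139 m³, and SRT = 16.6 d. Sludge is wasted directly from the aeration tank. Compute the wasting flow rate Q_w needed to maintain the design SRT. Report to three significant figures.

With mixed-liquor wasting, θ_c = V/Q_w, so Q_w = V/θ_c = 139.0/16.6 = 8.373 m³/d.

Q_w ≈ 8.37 m³/d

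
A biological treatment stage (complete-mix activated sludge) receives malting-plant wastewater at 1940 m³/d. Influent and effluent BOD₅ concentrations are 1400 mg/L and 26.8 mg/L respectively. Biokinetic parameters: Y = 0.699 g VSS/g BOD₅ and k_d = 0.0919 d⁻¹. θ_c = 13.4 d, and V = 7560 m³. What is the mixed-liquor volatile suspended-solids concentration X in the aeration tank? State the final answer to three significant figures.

X ≈ 1480 mg/L

Solving the biomass balance for X: X = Y Q (S₀−S) θ_c / [V (1+k_d θ_c)] = 0.699 × 1940 × (1400 − 26.8) × 13.4 / [7560 × (1 + 0.0919 × 13.4)] = 1479 mg/L.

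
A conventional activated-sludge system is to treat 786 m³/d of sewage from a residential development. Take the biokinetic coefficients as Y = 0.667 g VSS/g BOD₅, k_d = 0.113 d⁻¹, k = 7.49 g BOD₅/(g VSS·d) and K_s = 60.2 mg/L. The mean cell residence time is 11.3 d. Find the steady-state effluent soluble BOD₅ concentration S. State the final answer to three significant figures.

S ≈ 2.53 mg/L

From the Monod/SRT balance for a CMAS, S = K_s·(1+k_d θ_c)/[θ_c·(Y k − k_d) − 1] = 60.2 × (1 + 0.113 × 11.3) / [11.3 × (0.667 × 7.49 − 0.113) − 1] = 137.1 / 54.18 = 2.530 mg/L.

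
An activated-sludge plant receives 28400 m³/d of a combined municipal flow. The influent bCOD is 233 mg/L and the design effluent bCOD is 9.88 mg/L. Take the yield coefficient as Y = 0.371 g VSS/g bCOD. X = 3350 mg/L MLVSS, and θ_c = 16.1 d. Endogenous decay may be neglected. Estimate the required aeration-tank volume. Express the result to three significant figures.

With k_d = 0 the design equation reduces to V = Y Q (S₀−S) θ_c / X = 0.371 × 28400 × (233 − 9.88) × 16.1 / 3350 = 11298 m³.

V ≈ 11300 m³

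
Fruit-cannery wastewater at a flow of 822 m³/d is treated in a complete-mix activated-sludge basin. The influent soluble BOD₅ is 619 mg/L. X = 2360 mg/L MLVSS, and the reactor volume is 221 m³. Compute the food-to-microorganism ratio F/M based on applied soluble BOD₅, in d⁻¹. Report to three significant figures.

F/M ≈ 0.976 d⁻¹

F/M = applied load / biomass = Q·S₀/(V·X) = 822 × 619 / (221.0 × 2360) = 0.9756 d⁻¹.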